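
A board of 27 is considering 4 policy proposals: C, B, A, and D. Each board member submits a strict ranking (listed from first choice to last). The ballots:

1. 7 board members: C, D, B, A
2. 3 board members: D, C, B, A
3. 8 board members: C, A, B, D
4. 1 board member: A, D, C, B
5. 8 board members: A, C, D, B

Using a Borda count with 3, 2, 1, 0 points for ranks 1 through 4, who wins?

C: 7·3 + 3·2 + 8·3 + 1·1 + 8·2 = 68
B: 7·1 + 3·1 + 8·1 + 1·0 + 8·0 = 18
A: 7·0 + 3·0 + 8·2 + 1·3 + 8·3 = 43
D: 7·2 + 3·3 + 8·0 + 1·2 + 8·1 = 33
C has the highest Borda score (68).

C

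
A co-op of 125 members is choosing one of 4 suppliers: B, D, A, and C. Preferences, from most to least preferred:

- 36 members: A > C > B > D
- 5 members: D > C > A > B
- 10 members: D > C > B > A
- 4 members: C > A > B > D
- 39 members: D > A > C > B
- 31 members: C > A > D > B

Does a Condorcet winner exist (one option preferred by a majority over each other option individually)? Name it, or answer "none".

A vs B: 115–10 for A.
A vs D: 71–54 for A.
A vs C: 75–50 for A.
A beats every other option head-to-head.

A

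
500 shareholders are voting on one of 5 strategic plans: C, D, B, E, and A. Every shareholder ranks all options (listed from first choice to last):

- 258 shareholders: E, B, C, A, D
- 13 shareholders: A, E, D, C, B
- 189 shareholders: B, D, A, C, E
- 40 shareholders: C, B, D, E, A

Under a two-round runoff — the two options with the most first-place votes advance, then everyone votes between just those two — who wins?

Round 1 first-place votes: C 40, D 0, B 189, E 258, A 13.
E and B advance.
Runoff: E is preferred to B by 271 voters; B by 229.
E wins the runoff.

E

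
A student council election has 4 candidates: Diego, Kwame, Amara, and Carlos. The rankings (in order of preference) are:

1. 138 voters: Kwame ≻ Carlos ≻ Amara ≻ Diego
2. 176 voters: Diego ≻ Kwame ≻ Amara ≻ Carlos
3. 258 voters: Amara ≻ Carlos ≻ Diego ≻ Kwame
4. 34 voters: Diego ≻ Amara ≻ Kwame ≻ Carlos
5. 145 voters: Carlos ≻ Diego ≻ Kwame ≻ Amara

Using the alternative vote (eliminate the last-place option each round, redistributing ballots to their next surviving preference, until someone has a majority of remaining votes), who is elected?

Amara

Round 1: Diego 210, Kwame 138, Amara 258, Carlos 145. Eliminate Kwame.
Round 2: Diego 210, Amara 258, Carlos 283. Eliminate Diego.
Round 3: Amara 468, Carlos 283. Amara has a majority.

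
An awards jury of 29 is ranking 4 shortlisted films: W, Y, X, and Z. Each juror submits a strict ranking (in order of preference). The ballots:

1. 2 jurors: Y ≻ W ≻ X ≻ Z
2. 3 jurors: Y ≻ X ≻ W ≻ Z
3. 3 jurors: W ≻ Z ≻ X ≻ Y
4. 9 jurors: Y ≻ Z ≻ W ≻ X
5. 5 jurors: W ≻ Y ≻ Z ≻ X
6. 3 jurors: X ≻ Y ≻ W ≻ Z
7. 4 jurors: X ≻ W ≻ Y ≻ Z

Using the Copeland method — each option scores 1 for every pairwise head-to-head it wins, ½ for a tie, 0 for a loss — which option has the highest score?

Y

W: beats X and Z; loses to Y → score 2.
Y: beats W, X, and Z → score 3.
X: loses to W, Y, and Z → score 0.
Z: beats X; loses to W and Y → score 1.
Y has the best pairwise record.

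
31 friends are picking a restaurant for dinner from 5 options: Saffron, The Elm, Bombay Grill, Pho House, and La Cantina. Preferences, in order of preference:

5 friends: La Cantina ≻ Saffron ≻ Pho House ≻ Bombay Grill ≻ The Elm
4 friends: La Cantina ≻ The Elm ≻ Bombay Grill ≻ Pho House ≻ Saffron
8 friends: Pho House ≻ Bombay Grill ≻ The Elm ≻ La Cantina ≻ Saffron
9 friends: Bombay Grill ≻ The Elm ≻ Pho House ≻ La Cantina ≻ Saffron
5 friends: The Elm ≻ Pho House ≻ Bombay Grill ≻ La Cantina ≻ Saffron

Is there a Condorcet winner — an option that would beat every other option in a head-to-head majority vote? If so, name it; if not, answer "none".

Checking pairwise contests:
The Elm beats Saffron 26–5.
Bombay Grill beats The Elm 22–9.
Pho House beats Bombay Grill 18–13.
The Elm beats Pho House 18–13.
The Elm beats La Cantina 22–9.
Every option loses at least one head-to-head, so there is no Condorcet winner.

none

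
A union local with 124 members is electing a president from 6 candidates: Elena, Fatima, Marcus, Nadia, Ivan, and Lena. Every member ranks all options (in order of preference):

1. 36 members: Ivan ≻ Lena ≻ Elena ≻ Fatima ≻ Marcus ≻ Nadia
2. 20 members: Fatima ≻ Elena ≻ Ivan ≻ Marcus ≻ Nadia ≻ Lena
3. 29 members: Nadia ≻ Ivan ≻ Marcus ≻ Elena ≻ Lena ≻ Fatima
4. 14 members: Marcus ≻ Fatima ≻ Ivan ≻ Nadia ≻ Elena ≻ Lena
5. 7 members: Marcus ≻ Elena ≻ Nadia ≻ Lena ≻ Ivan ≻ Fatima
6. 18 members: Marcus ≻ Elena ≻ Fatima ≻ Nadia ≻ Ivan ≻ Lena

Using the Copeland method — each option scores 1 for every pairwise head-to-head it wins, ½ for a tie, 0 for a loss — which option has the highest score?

Ivan

Elena: beats Fatima, Nadia, and Lena; loses to Marcus and Ivan → score 3.
Fatima: beats Nadia; loses to Elena, Marcus, Ivan, and Lena → score 1.
Marcus: beats Elena, Fatima, Nadia, and Lena; loses to Ivan → score 4.
Nadia: beats Lena; loses to Elena, Fatima, Marcus, and Ivan → score 1.
Ivan: beats Elena, Fatima, Marcus, Nadia, and Lena → score 5.
Lena: beats Fatima; loses to Elena, Marcus, Nadia, and Ivan → score 1.
Ivan has the best pairwise record.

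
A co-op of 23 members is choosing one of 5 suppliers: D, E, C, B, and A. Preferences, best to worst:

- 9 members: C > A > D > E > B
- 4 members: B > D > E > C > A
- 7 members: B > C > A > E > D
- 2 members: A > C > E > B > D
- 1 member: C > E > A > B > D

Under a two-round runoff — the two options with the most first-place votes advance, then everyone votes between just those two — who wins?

C

Round 1 first-place votes: D 0, E 0, C 10, B 11, A 2.
B and C advance.
Runoff: B is preferred to C by 11 voters; C by 12.
C wins the runoff.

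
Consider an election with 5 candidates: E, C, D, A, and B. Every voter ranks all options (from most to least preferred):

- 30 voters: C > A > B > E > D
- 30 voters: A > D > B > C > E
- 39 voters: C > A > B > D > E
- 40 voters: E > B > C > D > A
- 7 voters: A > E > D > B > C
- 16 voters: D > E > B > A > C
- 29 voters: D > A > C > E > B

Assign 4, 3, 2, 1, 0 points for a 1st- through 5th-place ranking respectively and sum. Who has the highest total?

E: 30·1 + 30·0 + 39·0 + 40·4 + 7·3 + 16·3 + 29·1 = 288
C: 30·4 + 30·1 + 39·4 + 40·2 + 7·0 + 16·0 + 29·2 = 444
D: 30·0 + 30·3 + 39·1 + 40·1 + 7·2 + 16·4 + 29·4 = 363
A: 30·3 + 30·4 + 39·3 + 40·0 + 7·4 + 16·1 + 29·3 = 458
B: 30·2 + 30·2 + 39·2 + 40·3 + 7·1 + 16·2 + 29·0 = 357
A has the highest Borda score (458).

A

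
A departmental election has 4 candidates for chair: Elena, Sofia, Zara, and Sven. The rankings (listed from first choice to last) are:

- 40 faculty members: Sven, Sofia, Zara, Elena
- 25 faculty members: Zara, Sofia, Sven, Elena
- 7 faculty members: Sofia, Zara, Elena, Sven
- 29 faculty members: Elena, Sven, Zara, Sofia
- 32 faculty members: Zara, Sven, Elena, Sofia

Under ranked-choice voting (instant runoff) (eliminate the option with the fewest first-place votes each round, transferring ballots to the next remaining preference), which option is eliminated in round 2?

Elena

Round 1: Elena 29, Sofia 7, Zara 57, Sven 40. Eliminate Sofia.
Round 2: Elena 29, Zara 64, Sven 40. Eliminate Elena.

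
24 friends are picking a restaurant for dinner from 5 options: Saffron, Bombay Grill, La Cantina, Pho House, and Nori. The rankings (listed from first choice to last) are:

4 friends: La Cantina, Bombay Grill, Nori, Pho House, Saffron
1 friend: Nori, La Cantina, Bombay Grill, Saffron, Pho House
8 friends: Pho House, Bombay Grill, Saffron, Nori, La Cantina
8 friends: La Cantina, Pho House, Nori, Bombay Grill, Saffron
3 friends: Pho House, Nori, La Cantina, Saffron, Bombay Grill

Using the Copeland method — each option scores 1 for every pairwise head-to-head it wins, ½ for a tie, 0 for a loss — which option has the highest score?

Saffron: loses to Bombay Grill, La Cantina, Pho House, and Nori → score 0.
Bombay Grill: beats Saffron; ties Nori; loses to La Cantina and Pho House → score 1.5.
La Cantina: beats Saffron, Bombay Grill, and Pho House; ties Nori → score 3.5.
Pho House: beats Saffron, Bombay Grill, and Nori; loses to La Cantina → score 3.
Nori: beats Saffron; ties Bombay Grill and La Cantina; loses to Pho House → score 2.
La Cantina has the best pairwise record.

La Cantina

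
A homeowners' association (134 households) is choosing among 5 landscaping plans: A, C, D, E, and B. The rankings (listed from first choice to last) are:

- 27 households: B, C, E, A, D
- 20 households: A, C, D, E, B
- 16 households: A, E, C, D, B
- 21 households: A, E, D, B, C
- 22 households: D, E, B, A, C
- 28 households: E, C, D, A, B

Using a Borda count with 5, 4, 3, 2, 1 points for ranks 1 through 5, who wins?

A: 27·2 + 20·5 + 16·5 + 21·5 + 22·2 + 28·2 = 439
C: 27·4 + 20·4 + 16·3 + 21·1 + 22·1 + 28·4 = 391
D: 27·1 + 20·3 + 16·2 + 21·3 + 22·5 + 28·3 = 376
E: 27·3 + 20·2 + 16·4 + 21·4 + 22·4 + 28·5 = 497
B: 27·5 + 20·1 + 16·1 + 21·2 + 22·3 + 28·1 = 307
E has the highest Borda score (497).

E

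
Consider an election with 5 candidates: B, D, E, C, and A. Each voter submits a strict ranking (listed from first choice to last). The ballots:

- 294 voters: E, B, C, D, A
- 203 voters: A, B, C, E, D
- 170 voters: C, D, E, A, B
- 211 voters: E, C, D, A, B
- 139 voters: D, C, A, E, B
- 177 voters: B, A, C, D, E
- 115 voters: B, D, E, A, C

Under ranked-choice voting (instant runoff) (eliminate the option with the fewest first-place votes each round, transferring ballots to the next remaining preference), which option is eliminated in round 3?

C

Round 1: B 292, D 139, E 505, C 170, A 203. Eliminate D.
Round 2: B 292, E 505, C 309, A 203. Eliminate A.
Round 3: B 495, E 505, C 309. Eliminate C.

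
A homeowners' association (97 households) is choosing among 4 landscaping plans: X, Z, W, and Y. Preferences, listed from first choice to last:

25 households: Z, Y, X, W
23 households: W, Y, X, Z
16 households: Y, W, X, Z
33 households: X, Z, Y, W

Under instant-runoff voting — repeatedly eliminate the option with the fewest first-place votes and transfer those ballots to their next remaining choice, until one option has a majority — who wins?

Round 1: X 33, Z 25, W 23, Y 16. Eliminate Y.
Round 2: X 33, Z 25, W 39. Eliminate Z.
Round 3: X 58, W 39. X has a majority.

X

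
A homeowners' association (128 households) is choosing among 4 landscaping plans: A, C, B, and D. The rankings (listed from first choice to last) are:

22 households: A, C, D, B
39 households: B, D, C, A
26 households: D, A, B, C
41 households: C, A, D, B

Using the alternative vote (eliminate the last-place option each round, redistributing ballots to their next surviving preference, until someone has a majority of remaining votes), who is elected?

Round 1: A 22, C 41, B 39, D 26. Eliminate A.
Round 2: C 63, B 39, D 26. Eliminate D.
Round 3: C 63, B 65. B has a majority.

B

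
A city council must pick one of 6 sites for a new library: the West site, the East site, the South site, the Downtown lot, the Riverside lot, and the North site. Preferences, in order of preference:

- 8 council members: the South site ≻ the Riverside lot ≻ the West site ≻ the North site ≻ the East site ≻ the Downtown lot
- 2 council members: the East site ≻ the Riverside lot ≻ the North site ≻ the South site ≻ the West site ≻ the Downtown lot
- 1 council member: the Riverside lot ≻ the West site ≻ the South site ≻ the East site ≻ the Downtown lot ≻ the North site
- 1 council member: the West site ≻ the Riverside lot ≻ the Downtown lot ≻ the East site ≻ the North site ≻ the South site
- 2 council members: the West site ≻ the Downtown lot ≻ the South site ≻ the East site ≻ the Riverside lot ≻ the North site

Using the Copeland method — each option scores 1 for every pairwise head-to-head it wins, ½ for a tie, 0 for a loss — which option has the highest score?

the South site

the West site: beats the East site, the Downtown lot, and the North site; loses to the South site and the Riverside lot → score 3.
the East site: beats the Downtown lot; loses to the West site, the South site, the Riverside lot, and the North site → score 1.
the South site: beats the West site, the East site, the Downtown lot, the Riverside lot, and the North site → score 5.
the Downtown lot: loses to the West site, the East site, the South site, the Riverside lot, and the North site → score 0.
the Riverside lot: beats the West site, the East site, the Downtown lot, and the North site; loses to the South site → score 4.
the North site: beats the East site and the Downtown lot; loses to the West site, the South site, and the Riverside lot → score 2.
the South site has the best pairwise record.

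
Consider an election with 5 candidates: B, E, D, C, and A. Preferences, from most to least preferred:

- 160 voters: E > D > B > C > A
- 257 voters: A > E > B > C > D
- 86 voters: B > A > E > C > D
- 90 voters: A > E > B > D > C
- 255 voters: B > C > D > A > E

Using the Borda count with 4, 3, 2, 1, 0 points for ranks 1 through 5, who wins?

B

B: 160·2 + 257·2 + 86·4 + 90·2 + 255·4 = 2378
E: 160·4 + 257·3 + 86·2 + 90·3 + 255·0 = 1853
D: 160·3 + 257·0 + 86·0 + 90·1 + 255·2 = 1080
C: 160·1 + 257·1 + 86·1 + 90·0 + 255·3 = 1268
A: 160·0 + 257·4 + 86·3 + 90·4 + 255·1 = 1901
B has the highest Borda score (2378).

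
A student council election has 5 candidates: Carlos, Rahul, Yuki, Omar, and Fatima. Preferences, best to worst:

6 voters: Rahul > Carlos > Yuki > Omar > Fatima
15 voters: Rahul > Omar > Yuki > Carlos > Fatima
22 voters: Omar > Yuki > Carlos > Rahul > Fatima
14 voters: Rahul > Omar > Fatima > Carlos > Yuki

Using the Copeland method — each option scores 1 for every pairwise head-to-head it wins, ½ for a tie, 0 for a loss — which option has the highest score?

Carlos: beats Fatima; loses to Rahul, Yuki, and Omar → score 1.
Rahul: beats Carlos, Yuki, Omar, and Fatima → score 4.
Yuki: beats Carlos and Fatima; loses to Rahul and Omar → score 2.
Omar: beats Carlos, Yuki, and Fatima; loses to Rahul → score 3.
Fatima: loses to Carlos, Rahul, Yuki, and Omar → score 0.
Rahul has the best pairwise record.

Rahul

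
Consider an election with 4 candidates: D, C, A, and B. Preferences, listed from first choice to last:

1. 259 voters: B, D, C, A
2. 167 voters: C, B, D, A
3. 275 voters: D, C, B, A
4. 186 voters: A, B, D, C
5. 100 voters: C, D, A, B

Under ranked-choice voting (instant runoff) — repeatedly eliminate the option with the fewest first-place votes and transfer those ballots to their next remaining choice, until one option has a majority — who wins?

Round 1: D 275, C 267, A 186, B 259. Eliminate A.
Round 2: D 275, C 267, B 445. Eliminate C.
Round 3: D 375, B 612. B has a majority.

B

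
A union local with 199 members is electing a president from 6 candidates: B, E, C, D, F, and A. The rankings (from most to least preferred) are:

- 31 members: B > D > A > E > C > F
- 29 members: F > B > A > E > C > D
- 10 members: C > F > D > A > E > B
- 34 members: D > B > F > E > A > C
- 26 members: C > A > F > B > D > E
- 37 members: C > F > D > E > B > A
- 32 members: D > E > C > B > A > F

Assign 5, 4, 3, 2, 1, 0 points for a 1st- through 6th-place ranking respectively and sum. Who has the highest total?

B: 31·5 + 29·4 + 10·0 + 34·4 + 26·2 + 37·1 + 32·2 = 560
E: 31·2 + 29·2 + 10·1 + 34·2 + 26·0 + 37·2 + 32·4 = 400
C: 31·1 + 29·1 + 10·5 + 34·0 + 26·5 + 37·5 + 32·3 = 521
D: 31·4 + 29·0 + 10·3 + 34·5 + 26·1 + 37·3 + 32·5 = 621
F: 31·0 + 29·5 + 10·4 + 34·3 + 26·3 + 37·4 + 32·0 = 513
A: 31·3 + 29·3 + 10·2 + 34·1 + 26·4 + 37·0 + 32·1 = 370
D has the highest Borda score (621).

D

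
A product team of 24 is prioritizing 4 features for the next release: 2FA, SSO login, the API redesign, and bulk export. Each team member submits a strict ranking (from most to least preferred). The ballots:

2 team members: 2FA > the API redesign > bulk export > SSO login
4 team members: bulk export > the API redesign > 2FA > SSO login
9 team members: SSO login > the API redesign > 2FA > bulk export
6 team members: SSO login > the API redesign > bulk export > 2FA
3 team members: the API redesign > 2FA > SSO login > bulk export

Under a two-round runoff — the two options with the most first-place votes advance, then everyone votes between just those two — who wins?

SSO login

Round 1 first-place votes: 2FA 2, SSO login 15, the API redesign 3, bulk export 4.
SSO login and bulk export advance.
Runoff: SSO login is preferred to bulk export by 18 voters; bulk export by 6.
SSO login wins the runoff.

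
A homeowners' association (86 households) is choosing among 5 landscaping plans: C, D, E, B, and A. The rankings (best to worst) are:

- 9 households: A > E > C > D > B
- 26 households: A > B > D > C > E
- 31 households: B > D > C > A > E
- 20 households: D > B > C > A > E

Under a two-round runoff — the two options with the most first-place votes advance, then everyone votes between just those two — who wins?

B

Round 1 first-place votes: C 0, D 20, E 0, B 31, A 35.
A and B advance.
Runoff: A is preferred to B by 35 voters; B by 51.
B wins the runoff.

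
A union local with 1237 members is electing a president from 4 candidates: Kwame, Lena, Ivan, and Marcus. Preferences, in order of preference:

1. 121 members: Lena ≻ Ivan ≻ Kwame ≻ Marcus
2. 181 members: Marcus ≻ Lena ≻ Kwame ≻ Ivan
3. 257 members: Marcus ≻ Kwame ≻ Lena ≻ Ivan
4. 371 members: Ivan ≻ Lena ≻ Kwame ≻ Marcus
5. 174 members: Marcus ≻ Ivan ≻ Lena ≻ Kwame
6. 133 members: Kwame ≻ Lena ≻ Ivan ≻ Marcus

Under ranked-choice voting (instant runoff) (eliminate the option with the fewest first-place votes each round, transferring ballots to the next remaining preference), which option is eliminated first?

Round 1: Kwame 133, Lena 121, Ivan 371, Marcus 612. Eliminate Lena.

Lena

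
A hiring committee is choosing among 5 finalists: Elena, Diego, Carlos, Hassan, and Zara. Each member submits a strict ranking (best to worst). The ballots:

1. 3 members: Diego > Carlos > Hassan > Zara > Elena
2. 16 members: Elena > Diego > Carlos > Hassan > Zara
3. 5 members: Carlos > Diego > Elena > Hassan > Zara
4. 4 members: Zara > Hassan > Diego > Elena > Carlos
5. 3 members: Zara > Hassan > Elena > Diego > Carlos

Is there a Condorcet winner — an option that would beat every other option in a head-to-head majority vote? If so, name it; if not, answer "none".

Elena

Elena vs Diego: 19–12 for Elena.
Elena vs Carlos: 23–8 for Elena.
Elena vs Hassan: 21–10 for Elena.
Elena vs Zara: 21–10 for Elena.
Elena beats every other option head-to-head.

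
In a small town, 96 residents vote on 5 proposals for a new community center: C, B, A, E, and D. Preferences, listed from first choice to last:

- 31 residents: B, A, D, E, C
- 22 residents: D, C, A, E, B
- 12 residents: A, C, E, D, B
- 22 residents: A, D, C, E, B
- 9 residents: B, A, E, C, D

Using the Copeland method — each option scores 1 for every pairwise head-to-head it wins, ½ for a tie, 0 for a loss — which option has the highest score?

A

C: beats B and E; loses to A and D → score 2.
B: loses to C, A, E, and D → score 0.
A: beats C, B, E, and D → score 4.
E: beats B; loses to C, A, and D → score 1.
D: beats C, B, and E; loses to A → score 3.
A has the best pairwise record.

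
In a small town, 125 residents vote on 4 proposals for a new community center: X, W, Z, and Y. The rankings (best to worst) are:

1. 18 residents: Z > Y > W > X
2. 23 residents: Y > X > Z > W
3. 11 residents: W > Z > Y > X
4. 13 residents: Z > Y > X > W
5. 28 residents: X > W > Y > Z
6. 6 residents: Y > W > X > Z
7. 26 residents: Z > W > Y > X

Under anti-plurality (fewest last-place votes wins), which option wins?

Y

Last-place votes: X 55, W 36, Z 34, Y 0.
Y is ranked last by the fewest voters, so Y wins.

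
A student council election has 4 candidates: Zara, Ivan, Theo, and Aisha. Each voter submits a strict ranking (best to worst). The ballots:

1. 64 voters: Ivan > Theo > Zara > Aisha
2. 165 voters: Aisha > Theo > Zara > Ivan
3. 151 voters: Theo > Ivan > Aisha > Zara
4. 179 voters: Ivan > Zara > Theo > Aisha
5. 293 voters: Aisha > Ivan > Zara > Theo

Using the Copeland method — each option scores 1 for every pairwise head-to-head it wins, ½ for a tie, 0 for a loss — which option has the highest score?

Zara: beats Theo; loses to Ivan and Aisha → score 1.
Ivan: beats Zara and Theo; loses to Aisha → score 2.
Theo: loses to Zara, Ivan, and Aisha → score 0.
Aisha: beats Zara, Ivan, and Theo → score 3.
Aisha has the best pairwise record.

Aisha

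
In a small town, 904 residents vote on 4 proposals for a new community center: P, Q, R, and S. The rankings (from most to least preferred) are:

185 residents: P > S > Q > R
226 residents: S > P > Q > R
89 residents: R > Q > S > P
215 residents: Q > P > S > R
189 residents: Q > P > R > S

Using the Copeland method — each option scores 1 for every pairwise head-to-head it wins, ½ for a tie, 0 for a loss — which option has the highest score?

P: beats R and S; loses to Q → score 2.
Q: beats P, R, and S → score 3.
R: loses to P, Q, and S → score 0.
S: beats R; loses to P and Q → score 1.
Q has the best pairwise record.

Q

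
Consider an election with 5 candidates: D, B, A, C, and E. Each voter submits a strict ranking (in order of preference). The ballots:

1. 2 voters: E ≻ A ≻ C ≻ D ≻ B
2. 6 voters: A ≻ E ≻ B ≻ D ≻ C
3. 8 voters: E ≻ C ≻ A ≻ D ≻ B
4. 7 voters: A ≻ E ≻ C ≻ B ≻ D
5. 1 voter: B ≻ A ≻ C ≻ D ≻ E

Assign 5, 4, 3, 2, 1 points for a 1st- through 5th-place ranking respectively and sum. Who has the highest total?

D: 2·2 + 6·2 + 8·2 + 7·1 + 1·2 = 41
B: 2·1 + 6·3 + 8·1 + 7·2 + 1·5 = 47
A: 2·4 + 6·5 + 8·3 + 7·5 + 1·4 = 101
C: 2·3 + 6·1 + 8·4 + 7·3 + 1·3 = 68
E: 2·5 + 6·4 + 8·5 + 7·4 + 1·1 = 103
E has the highest Borda score (103).

E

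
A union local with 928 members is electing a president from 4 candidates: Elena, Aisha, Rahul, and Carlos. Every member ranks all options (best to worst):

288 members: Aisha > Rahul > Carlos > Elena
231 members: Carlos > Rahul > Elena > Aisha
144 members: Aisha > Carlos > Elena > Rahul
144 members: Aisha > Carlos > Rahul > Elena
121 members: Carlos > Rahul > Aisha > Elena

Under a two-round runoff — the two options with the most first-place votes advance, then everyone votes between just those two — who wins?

Round 1 first-place votes: Elena 0, Aisha 576, Rahul 0, Carlos 352.
Aisha and Carlos advance.
Runoff: Aisha is preferred to Carlos by 576 voters; Carlos by 352.
Aisha wins the runoff.

Aisha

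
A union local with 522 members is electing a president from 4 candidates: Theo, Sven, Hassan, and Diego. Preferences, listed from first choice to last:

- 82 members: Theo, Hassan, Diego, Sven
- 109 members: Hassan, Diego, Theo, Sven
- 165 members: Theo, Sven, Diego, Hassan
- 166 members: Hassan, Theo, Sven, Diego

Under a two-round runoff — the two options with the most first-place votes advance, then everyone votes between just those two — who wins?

Round 1 first-place votes: Theo 247, Sven 0, Hassan 275, Diego 0.
Hassan and Theo advance.
Runoff: Hassan is preferred to Theo by 275 voters; Theo by 247.
Hassan wins the runoff.

Hassan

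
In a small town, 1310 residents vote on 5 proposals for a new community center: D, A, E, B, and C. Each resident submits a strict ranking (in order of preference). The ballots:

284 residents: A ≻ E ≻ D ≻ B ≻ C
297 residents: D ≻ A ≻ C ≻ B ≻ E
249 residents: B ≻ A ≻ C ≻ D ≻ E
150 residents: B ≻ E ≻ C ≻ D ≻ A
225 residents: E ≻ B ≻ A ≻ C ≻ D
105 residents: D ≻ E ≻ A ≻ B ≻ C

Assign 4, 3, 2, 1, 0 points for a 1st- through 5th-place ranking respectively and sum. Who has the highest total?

A

D: 284·2 + 297·4 + 249·1 + 150·1 + 225·0 + 105·4 = 2575
A: 284·4 + 297·3 + 249·3 + 150·0 + 225·2 + 105·2 = 3434
E: 284·3 + 297·0 + 249·0 + 150·3 + 225·4 + 105·3 = 2517
B: 284·1 + 297·1 + 249·4 + 150·4 + 225·3 + 105·1 = 2957
C: 284·0 + 297·2 + 249·2 + 150·2 + 225·1 + 105·0 = 1617
A has the highest Borda score (3434).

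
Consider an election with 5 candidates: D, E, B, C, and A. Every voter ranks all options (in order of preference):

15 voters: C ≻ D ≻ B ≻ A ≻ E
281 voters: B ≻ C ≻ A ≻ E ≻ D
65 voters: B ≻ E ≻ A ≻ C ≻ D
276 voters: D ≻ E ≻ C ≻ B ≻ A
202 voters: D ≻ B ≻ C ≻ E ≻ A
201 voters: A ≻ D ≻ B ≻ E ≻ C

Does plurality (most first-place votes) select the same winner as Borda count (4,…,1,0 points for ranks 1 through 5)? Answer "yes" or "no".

no

Plurality — first-place votes: D 478, E 0, B 346, C 15, A 201. Winner: D.
Borda — scores: D 2560, E 1707, B 2698, C 1924, A 1511. Winner: B.
The two methods disagree.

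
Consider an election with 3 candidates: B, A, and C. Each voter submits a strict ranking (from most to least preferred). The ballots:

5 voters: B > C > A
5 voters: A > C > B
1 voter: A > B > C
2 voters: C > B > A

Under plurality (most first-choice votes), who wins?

First-place votes: B 5, A 6, C 2.
A has the most first-place votes.

A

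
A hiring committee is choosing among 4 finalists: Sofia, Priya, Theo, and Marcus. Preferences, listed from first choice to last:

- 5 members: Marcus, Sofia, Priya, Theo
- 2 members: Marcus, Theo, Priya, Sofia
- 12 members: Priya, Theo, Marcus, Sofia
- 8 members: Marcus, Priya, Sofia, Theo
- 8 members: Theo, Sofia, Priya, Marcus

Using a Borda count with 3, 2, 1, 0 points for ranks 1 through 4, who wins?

Priya

Sofia: 5·2 + 2·0 + 12·0 + 8·1 + 8·2 = 34
Priya: 5·1 + 2·1 + 12·3 + 8·2 + 8·1 = 67
Theo: 5·0 + 2·2 + 12·2 + 8·0 + 8·3 = 52
Marcus: 5·3 + 2·3 + 12·1 + 8·3 + 8·0 = 57
Priya has the highest Borda score (67).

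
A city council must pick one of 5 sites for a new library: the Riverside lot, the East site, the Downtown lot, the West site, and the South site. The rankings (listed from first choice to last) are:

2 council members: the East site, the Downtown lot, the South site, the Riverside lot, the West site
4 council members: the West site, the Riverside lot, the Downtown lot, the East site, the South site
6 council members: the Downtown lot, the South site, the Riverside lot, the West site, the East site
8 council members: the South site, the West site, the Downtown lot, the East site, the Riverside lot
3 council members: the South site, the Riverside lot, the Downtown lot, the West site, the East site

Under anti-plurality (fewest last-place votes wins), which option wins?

the Downtown lot

Last-place votes: the Riverside lot 8, the East site 9, the Downtown lot 0, the West site 2, the South site 4.
the Downtown lot is ranked last by the fewest voters, so the Downtown lot wins.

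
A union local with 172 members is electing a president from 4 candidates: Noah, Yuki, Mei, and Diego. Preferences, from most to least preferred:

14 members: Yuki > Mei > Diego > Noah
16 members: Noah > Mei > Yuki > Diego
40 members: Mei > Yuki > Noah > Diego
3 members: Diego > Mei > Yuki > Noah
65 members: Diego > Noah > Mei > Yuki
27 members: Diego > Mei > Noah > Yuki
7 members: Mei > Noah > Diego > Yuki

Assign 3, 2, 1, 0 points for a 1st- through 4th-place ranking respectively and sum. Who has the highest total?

Noah: 14·0 + 16·3 + 40·1 + 3·0 + 65·2 + 27·1 + 7·2 = 259
Yuki: 14·3 + 16·1 + 40·2 + 3·1 + 65·0 + 27·0 + 7·0 = 141
Mei: 14·2 + 16·2 + 40·3 + 3·2 + 65·1 + 27·2 + 7·3 = 326
Diego: 14·1 + 16·0 + 40·0 + 3·3 + 65·3 + 27·3 + 7·1 = 306
Mei has the highest Borda score (326).

Mei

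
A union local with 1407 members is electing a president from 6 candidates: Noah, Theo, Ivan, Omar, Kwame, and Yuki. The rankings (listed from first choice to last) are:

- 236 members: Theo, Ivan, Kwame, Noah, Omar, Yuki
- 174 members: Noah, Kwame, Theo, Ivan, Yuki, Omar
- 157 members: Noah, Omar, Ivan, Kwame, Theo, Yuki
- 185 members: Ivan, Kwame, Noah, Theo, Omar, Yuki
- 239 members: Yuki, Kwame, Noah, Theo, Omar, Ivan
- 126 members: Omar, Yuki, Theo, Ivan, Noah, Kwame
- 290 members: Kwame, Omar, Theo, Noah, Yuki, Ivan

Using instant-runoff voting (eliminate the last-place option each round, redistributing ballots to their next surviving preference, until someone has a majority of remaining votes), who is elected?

Kwame

Round 1: Noah 331, Theo 236, Ivan 185, Omar 126, Kwame 290, Yuki 239. Eliminate Omar.
Round 2: Noah 331, Theo 236, Ivan 185, Kwame 290, Yuki 365. Eliminate Ivan.
Round 3: Noah 331, Theo 236, Kwame 475, Yuki 365. Eliminate Theo.
Round 4: Noah 331, Kwame 711, Yuki 365. Kwame has a majority.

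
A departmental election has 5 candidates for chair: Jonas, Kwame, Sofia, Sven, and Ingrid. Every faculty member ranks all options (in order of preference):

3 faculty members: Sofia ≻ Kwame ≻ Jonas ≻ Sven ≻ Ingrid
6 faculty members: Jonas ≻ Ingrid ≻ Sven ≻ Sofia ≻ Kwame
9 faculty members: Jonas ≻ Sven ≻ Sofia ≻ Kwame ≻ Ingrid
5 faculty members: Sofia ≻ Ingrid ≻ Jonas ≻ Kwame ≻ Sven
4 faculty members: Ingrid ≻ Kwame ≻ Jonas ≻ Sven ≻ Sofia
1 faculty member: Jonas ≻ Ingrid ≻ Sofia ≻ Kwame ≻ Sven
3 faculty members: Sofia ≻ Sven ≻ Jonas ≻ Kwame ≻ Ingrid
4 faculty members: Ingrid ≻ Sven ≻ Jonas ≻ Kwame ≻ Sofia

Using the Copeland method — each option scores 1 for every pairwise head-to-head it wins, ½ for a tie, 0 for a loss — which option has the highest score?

Jonas

Jonas: beats Kwame, Sofia, Sven, and Ingrid → score 4.
Kwame: loses to Jonas, Sofia, Sven, and Ingrid → score 0.
Sofia: beats Kwame and Ingrid; loses to Jonas and Sven → score 2.
Sven: beats Kwame and Sofia; loses to Jonas and Ingrid → score 2.
Ingrid: beats Kwame and Sven; loses to Jonas and Sofia → score 2.
Jonas has the best pairwise record.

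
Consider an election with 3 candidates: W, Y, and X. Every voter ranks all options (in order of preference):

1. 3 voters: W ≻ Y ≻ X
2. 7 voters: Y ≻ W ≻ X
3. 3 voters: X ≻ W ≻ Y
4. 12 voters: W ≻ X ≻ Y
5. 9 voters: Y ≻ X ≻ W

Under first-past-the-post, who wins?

Y

First-place votes: W 15, Y 16, X 3.
Y has the most first-place votes.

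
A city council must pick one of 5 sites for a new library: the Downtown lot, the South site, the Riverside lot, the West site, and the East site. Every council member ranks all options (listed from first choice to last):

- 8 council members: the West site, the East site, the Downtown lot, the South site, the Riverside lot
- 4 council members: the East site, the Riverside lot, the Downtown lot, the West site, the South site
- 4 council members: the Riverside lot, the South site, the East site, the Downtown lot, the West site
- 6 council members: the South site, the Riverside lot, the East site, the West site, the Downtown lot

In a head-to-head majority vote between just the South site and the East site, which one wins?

Voters preferring the South site to the East site: 10; preferring the East site to the South site: 12.
the East site wins the head-to-head.

the East site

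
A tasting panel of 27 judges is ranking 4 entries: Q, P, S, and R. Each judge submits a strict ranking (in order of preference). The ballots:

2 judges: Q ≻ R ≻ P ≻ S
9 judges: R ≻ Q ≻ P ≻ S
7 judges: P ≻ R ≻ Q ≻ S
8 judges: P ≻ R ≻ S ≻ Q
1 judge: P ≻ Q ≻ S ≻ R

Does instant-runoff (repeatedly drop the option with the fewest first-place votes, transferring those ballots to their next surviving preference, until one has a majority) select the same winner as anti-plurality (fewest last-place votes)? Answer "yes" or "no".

yes

Instant-runoff — R1 Q 2, P 16, S 0, R 9 (P winner). Winner: P.
Anti-plurality — last-place votes: Q 8, P 0, S 18, R 1. Winner: P.
The two methods agree.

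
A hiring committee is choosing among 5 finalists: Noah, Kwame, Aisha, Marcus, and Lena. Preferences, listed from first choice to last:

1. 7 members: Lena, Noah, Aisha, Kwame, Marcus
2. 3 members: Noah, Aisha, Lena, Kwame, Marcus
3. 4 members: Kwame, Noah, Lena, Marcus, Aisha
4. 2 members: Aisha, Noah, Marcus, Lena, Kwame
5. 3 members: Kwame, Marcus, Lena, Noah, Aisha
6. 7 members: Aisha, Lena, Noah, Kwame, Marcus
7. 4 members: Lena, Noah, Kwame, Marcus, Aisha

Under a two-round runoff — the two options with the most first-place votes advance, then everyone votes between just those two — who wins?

Round 1 first-place votes: Noah 3, Kwame 7, Aisha 9, Marcus 0, Lena 11.
Lena and Aisha advance.
Runoff: Lena is preferred to Aisha by 18 voters; Aisha by 12.
Lena wins the runoff.

Lena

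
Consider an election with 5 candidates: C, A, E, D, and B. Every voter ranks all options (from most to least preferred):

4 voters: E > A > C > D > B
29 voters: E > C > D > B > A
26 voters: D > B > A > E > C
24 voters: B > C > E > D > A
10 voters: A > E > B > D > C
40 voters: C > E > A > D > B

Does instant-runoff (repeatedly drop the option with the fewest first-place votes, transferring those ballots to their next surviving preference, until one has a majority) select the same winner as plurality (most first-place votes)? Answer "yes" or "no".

no

Instant-runoff — R1 C 40, A 10, E 33, D 26, B 24 (A out); R2 C 40, E 43, D 26, B 24 (B out); R3 C 64, E 43, D 26 (D out); R4 C 64, E 69 (E winner). Winner: E.
Plurality — first-place votes: C 40, A 10, E 33, D 26, B 24. Winner: C.
The two methods disagree.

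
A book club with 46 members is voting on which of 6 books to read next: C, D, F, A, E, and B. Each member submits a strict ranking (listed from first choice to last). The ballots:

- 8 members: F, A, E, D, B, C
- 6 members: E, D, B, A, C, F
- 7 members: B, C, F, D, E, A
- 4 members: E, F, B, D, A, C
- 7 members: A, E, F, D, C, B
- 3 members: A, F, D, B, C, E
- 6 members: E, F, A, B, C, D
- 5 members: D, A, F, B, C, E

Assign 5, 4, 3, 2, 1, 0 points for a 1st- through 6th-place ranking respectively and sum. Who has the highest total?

F

C: 8·0 + 6·1 + 7·4 + 4·0 + 7·1 + 3·1 + 6·1 + 5·1 = 55
D: 8·2 + 6·4 + 7·2 + 4·2 + 7·2 + 3·3 + 6·0 + 5·5 = 110
F: 8·5 + 6·0 + 7·3 + 4·4 + 7·3 + 3·4 + 6·4 + 5·3 = 149
A: 8·4 + 6·2 + 7·0 + 4·1 + 7·5 + 3·5 + 6·3 + 5·4 = 136
E: 8·3 + 6·5 + 7·1 + 4·5 + 7·4 + 3·0 + 6·5 + 5·0 = 139
B: 8·1 + 6·3 + 7·5 + 4·3 + 7·0 + 3·2 + 6·2 + 5·2 = 101
F has the highest Borda score (149).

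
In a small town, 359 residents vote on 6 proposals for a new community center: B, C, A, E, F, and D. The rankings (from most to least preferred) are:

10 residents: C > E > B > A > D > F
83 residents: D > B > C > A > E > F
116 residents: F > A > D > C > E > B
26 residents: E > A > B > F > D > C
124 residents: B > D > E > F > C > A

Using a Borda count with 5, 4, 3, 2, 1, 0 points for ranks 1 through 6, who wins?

B: 10·3 + 83·4 + 116·0 + 26·3 + 124·5 = 1060
C: 10·5 + 83·3 + 116·2 + 26·0 + 124·1 = 655
A: 10·2 + 83·2 + 116·4 + 26·4 + 124·0 = 754
E: 10·4 + 83·1 + 116·1 + 26·5 + 124·3 = 741
F: 10·0 + 83·0 + 116·5 + 26·2 + 124·2 = 880
D: 10·1 + 83·5 + 116·3 + 26·1 + 124·4 = 1295
D has the highest Borda score (1295).

D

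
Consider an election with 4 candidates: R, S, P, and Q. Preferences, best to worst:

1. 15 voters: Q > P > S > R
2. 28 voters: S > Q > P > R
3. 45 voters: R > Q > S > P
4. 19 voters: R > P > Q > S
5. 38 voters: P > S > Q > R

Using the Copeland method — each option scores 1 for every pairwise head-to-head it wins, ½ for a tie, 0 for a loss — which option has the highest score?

Q

R: loses to S, P, and Q → score 0.
S: beats R and P; loses to Q → score 2.
P: beats R; loses to S and Q → score 1.
Q: beats R, S, and P → score 3.
Q has the best pairwise record.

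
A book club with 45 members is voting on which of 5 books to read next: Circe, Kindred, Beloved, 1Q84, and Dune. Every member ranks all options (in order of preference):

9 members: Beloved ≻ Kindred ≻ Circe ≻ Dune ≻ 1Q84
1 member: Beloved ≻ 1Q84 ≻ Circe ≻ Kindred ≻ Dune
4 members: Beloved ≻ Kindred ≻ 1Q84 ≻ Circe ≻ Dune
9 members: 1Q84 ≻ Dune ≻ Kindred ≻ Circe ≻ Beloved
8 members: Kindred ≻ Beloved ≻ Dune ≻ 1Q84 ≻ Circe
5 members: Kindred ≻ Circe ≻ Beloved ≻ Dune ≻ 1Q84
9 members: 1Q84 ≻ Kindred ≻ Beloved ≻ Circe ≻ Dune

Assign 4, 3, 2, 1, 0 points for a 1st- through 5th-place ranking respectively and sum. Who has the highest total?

Circe: 9·2 + 1·2 + 4·1 + 9·1 + 8·0 + 5·3 + 9·1 = 57
Kindred: 9·3 + 1·1 + 4·3 + 9·2 + 8·4 + 5·4 + 9·3 = 137
Beloved: 9·4 + 1·4 + 4·4 + 9·0 + 8·3 + 5·2 + 9·2 = 108
1Q84: 9·0 + 1·3 + 4·2 + 9·4 + 8·1 + 5·0 + 9·4 = 91
Dune: 9·1 + 1·0 + 4·0 + 9·3 + 8·2 + 5·1 + 9·0 = 57
Kindred has the highest Borda score (137).

Kindred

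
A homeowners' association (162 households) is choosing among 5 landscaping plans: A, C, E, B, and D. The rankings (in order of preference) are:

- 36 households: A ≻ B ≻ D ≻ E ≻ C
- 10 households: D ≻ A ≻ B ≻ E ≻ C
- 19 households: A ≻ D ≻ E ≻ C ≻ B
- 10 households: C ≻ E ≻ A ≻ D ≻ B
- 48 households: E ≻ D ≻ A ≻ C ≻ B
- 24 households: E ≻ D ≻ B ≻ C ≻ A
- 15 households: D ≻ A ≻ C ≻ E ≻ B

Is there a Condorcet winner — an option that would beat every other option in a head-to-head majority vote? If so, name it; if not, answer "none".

E vs A: 82–80 for E.
E vs C: 137–25 for E.
E vs B: 116–46 for E.
E vs D: 82–80 for E.
E beats every other option head-to-head.

E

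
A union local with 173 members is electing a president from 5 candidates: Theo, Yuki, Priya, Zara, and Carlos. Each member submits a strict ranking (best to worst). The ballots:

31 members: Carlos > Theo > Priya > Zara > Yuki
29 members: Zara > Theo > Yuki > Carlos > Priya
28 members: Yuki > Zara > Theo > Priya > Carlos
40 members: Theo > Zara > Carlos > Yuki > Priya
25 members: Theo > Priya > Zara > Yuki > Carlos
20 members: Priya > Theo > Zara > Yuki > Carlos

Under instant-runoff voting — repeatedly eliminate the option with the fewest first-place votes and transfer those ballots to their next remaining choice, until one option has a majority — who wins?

Round 1: Theo 65, Yuki 28, Priya 20, Zara 29, Carlos 31. Eliminate Priya.
Round 2: Theo 85, Yuki 28, Zara 29, Carlos 31. Eliminate Yuki.
Round 3: Theo 85, Zara 57, Carlos 31. Eliminate Carlos.
Round 4: Theo 116, Zara 57. Theo has a majority.

Theo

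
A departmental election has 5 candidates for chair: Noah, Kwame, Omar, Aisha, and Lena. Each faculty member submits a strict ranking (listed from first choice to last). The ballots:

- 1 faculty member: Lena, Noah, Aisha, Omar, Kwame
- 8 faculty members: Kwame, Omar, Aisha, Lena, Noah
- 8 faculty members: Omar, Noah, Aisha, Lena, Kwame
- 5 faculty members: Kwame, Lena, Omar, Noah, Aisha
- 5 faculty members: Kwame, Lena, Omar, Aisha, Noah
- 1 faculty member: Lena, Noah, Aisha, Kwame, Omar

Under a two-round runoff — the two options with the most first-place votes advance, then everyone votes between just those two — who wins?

Kwame

Round 1 first-place votes: Noah 0, Kwame 18, Omar 8, Aisha 0, Lena 2.
Kwame and Omar advance.
Runoff: Kwame is preferred to Omar by 19 voters; Omar by 9.
Kwame wins the runoff.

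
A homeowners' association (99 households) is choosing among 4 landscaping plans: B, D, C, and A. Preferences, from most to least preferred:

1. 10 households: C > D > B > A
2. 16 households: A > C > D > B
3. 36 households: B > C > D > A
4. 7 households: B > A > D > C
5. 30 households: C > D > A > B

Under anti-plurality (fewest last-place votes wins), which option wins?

D

Last-place votes: B 46, D 0, C 7, A 46.
D is ranked last by the fewest voters, so D wins.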